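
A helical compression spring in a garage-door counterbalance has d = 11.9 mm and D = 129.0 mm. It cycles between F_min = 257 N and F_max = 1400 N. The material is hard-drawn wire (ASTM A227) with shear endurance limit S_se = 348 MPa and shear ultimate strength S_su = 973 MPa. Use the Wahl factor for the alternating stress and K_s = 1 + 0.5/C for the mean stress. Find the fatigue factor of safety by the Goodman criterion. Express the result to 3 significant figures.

1.86

C = D/d = 129.0/11.9 = 10.8403; K_W = (4C−1)/(4C−4)+0.615/C = 1.1329; K_s = 1+0.5/C = 1.0461
F_a = (F_max−F_min)/2 = 571.5 N; F_m = (F_max+F_min)/2 = 828.5 N
τ_a = K_W·8F_aD/(πd³) = 1.1329 × 111.41 = 126.22 MPa
τ_m = K_s·8F_mD/(πd³) = 1.0461 × 161.5 = 168.95 MPa
Goodman: 1/n_f = τ_a/S_se + τ_m/S_su = 126.22/348 + 168.95/973 = 0.36269 + 0.17364 = 0.53633
n_f = 1/0.53633 = 1.865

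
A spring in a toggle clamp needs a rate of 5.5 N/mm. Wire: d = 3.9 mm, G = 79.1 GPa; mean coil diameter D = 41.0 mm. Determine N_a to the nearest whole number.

N_a = Gd⁴/(8D³k) = (79.1×10³ × 3.9⁴)/(8 × 41.0³ × 5.5)
    = 1.82993e+07 / 3.03252e+06 = 6.034 → 6 coils

6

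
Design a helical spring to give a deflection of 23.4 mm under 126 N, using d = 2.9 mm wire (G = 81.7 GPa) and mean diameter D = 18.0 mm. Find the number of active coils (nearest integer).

Required rate k = F/δ = 126/23.4 = 5.3846 N/mm
N_a = Gd⁴/(8D³k) = (81.7×10³ × 2.9⁴)/(8 × 18.0³ × 5.3846)
    = 5.77849e+06 / 251225 = 23 → 23 coils

23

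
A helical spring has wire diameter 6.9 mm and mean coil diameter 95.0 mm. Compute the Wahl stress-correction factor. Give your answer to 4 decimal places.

1.1034

C = D/d = 95.0/6.9 = 13.7681
K_W = (4C−1)/(4C−4) + 0.615/C = 54.072/51.072 + 0.0447 = 1.1034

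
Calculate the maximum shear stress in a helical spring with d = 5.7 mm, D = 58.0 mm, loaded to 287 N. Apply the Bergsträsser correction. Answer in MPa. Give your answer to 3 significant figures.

259 MPa

Spring index C = D/d = 58.0/5.7 = 10.1754
K_B = (4C+2)/(4C−3) = 42.702/37.702 = 1.1326
τ₀ = 8FD/(πd³) = 8·287·58.0/(π·5.7³) = 133168/581.8 = 228.89 MPa
τ_max = K·τ₀ = 1.1326 × 228.89 = 259.24 MPa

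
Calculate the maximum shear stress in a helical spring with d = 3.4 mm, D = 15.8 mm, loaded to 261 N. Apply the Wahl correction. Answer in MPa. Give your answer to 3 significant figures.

Spring index C = D/d = 15.8/3.4 = 4.6471
K_W = (4C−1)/(4C−4) + 0.615/C = 17.588/14.588 + 0.1323 = 1.3380
τ₀ = 8FD/(πd³) = 8·261·15.8/(π·3.4³) = 32990.4/123.48 = 267.18 MPa
τ_max = K·τ₀ = 1.3380 × 267.18 = 357.48 MPa

357 MPa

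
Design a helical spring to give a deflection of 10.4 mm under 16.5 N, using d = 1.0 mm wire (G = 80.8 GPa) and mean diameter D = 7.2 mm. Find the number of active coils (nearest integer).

17

Required rate k = F/δ = 16.5/10.4 = 1.5865 N/mm
N_a = Gd⁴/(8D³k) = (80.8×10³ × 1.0⁴)/(8 × 7.2³ × 1.5865)
    = 80800 / 4737.38 = 17.06 → 17 coils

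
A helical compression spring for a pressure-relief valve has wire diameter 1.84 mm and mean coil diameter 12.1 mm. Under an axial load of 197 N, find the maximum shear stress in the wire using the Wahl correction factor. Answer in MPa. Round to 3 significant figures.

Spring index C = D/d = 12.1/1.84 = 6.5761
K_W = (4C−1)/(4C−4) + 0.615/C = 25.304/22.304 + 0.0935 = 1.2280
τ₀ = 8FD/(πd³) = 8·197·12.1/(π·1.84³) = 19069.6/19.571 = 974.4 MPa
τ_max = K·τ₀ = 1.2280 × 974.4 = 1196.6 MPa

1200 MPa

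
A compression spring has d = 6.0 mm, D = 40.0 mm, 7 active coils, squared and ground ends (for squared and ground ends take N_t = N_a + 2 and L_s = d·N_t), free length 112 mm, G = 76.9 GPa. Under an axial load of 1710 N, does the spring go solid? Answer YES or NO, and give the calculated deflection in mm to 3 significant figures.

k = Gd⁴/(8D³N_a) = (76.9×10³)(6.0⁴)/(8·40.0³·7) = 27.808 N/mm
N_t = 9; L_s = 6.0·9 = 54 mm; δ_solid = L₀ − L_s = 112 − 54 = 58 mm
δ = F/k = 1710/27.808 = 61.494 mm
δ ≥ δ_solid → spring goes solid

YES, δ = 61.5 mm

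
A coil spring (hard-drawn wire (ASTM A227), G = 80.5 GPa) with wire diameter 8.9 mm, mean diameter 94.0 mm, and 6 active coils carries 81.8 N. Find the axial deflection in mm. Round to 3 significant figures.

k = Gd⁴/(8D³N_a) = (80.5×10³)(8.9⁴)/(8·94.0³·6) = 12.669 N/mm
δ = F/k = 81.8 / 12.669 = 6.4569 mm

6.46 mm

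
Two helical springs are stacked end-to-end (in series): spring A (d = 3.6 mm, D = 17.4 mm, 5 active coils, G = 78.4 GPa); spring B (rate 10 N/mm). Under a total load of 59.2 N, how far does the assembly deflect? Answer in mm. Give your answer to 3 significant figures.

k_A = Gd⁴/(8D³N_a) = (78.4×10³)(3.6⁴)/(8·17.4³·5) = 62.491 N/mm
Series: 1/k_eq = 1/62.491 + 1/10 = 0.116; k_eq = 8.6205 N/mm
δ = F/k_eq = 59.2/8.6205 = 6.8673 mm

6.87 mm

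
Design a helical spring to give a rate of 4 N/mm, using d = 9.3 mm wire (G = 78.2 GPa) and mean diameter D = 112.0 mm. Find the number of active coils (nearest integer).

N_a = Gd⁴/(8D³k) = (78.2×10³ × 9.3⁴)/(8 × 112.0³ × 4)
    = 5.84977e+08 / 4.49577e+07 = 13.01 → 13 coils

13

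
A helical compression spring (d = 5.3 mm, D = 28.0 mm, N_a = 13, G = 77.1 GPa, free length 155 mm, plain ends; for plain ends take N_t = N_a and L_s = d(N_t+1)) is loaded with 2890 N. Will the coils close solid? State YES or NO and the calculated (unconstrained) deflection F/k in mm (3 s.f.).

YES, δ = 108 mm

k = Gd⁴/(8D³N_a) = (77.1×10³)(5.3⁴)/(8·28.0³·13) = 26.647 N/mm
N_t = 13; L_s = 5.3·14 = 74.2 mm; δ_solid = L₀ − L_s = 155 − 74.2 = 80.8 mm
δ = F/k = 2890/26.647 = 108.45 mm
δ ≥ δ_solid → spring goes solid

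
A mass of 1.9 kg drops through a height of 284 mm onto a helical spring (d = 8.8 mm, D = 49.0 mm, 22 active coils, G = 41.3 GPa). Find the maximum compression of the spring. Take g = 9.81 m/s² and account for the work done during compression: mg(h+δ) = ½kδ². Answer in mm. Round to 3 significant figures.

k = Gd⁴/(8D³N_a) = (41.3×10³)(8.8⁴)/(8·49.0³·22) = 11.961 N/mm
W = mg = 1.9 × 9.81 = 18.639 N
½kδ² − Wδ − Wh = 0 → δ = (W + √(W² + 2kWh))/k
δ = (18.639 + √(347.41 + 126634))/11.961 = (18.639 + 356.34)/11.961 = 31.35 mm

31.3 mm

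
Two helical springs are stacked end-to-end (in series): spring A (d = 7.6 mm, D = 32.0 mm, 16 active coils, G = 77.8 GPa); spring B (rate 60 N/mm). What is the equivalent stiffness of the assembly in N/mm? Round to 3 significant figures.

30.5 N/mm

k_A = Gd⁴/(8D³N_a) = (77.8×10³)(7.6⁴)/(8·32.0³·16) = 61.883 N/mm
Series: 1/k_eq = 1/61.883 + 1/60 = 0.032826; k_eq = 30.464 N/mm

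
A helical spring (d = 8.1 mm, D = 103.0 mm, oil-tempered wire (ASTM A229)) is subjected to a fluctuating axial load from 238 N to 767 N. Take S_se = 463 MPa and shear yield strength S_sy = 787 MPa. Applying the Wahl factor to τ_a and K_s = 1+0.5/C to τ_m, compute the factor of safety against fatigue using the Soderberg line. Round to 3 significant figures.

C = D/d = 103.0/8.1 = 12.7160; K_W = (4C−1)/(4C−4)+0.615/C = 1.1124; K_s = 1+0.5/C = 1.0393
F_a = (F_max−F_min)/2 = 264.5 N; F_m = (F_max+F_min)/2 = 502.5 N
τ_a = K_W·8F_aD/(πd³) = 1.1124 × 130.54 = 145.21 MPa
τ_m = K_s·8F_mD/(πd³) = 1.0393 × 248 = 257.76 MPa
Soderberg: 1/n_f = τ_a/S_se + τ_m/S_sy = 145.21/463 + 257.76/787 = 0.31363 + 0.32752 = 0.64115
n_f = 1/0.64115 = 1.56

1.56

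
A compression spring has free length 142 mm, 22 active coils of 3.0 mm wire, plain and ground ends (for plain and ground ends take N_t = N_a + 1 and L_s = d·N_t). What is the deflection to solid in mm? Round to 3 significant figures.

73.0 mm

N_t = 23; L_s = 3.0·23 = 69 mm
δ_solid = L₀ − L_s = 142 − 69 = 73 mm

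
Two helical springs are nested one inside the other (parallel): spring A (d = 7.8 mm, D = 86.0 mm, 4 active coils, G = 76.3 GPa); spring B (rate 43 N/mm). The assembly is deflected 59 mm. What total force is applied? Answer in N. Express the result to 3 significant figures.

3360 N

k_A = Gd⁴/(8D³N_a) = (76.3×10³)(7.8⁴)/(8·86.0³·4) = 13.876 N/mm
Parallel: k_eq = 13.876 + 43 = 56.876 N/mm
F = k_eq·δ = 56.876·59 = 3355.7 N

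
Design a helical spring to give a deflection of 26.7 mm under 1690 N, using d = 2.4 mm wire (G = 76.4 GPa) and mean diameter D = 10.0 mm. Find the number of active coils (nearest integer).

5

Required rate k = F/δ = 1690/26.7 = 63.296 N/mm
N_a = Gd⁴/(8D³k) = (76.4×10³ × 2.4⁴)/(8 × 10.0³ × 63.296)
    = 2.53477e+06 / 506367 = 5.006 → 5 coils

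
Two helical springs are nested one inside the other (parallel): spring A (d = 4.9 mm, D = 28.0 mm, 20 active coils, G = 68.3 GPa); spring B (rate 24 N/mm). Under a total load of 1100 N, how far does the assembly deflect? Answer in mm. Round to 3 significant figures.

k_A = Gd⁴/(8D³N_a) = (68.3×10³)(4.9⁴)/(8·28.0³·20) = 11.21 N/mm
Parallel: k_eq = 11.21 + 24 = 35.21 N/mm
δ = F/k_eq = 1100/35.21 = 31.241 mm

31.2 mm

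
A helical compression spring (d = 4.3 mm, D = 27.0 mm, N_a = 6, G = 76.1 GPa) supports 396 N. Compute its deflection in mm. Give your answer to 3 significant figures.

k = Gd⁴/(8D³N_a) = (76.1×10³)(4.3⁴)/(8·27.0³·6) = 27.538 N/mm
δ = F/k = 396 / 27.538 = 14.38 mm

14.4 mm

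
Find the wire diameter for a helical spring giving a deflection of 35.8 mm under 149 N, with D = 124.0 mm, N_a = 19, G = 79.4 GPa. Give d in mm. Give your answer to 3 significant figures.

Required rate k = F/δ = 149/35.8 = 4.162 N/mm
d = (8D³N_a·k / G)^(1/4) = (8·124.0³·19·4.162 / (79.4×10³))^0.25
  = (15191)^0.25 = 11.1019 mm

11.1 mm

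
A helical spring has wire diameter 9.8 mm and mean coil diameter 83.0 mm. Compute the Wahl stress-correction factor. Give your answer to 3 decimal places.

1.173

C = D/d = 83.0/9.8 = 8.4694
K_W = (4C−1)/(4C−4) + 0.615/C = 32.878/29.878 + 0.0726 = 1.1730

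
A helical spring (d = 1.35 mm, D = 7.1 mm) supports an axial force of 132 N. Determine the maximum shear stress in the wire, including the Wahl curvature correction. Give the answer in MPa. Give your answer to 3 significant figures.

1250 MPa

Spring index C = D/d = 7.1/1.35 = 5.2593
K_W = (4C−1)/(4C−4) + 0.615/C = 20.037/17.037 + 0.1169 = 1.2930
τ₀ = 8FD/(πd³) = 8·132·7.1/(π·1.35³) = 7497.6/7.7295 = 970 MPa
τ_max = K·τ₀ = 1.2930 × 970 = 1254.2 MPa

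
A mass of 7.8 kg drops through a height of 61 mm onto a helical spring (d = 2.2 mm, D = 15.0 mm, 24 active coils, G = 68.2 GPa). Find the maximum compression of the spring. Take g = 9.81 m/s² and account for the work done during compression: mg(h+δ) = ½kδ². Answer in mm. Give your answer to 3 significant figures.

100 mm

k = Gd⁴/(8D³N_a) = (68.2×10³)(2.2⁴)/(8·15.0³·24) = 2.4655 N/mm
W = mg = 7.8 × 9.81 = 76.518 N
½kδ² − Wδ − Wh = 0 → δ = (W + √(W² + 2kWh))/k
δ = (76.518 + √(5855 + 23015.7))/2.4655 = (76.518 + 169.91)/2.4655 = 99.953 mm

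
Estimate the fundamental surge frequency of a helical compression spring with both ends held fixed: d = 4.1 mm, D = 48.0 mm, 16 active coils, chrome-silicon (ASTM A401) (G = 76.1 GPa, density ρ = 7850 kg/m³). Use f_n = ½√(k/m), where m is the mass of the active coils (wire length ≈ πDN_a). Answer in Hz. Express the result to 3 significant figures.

k = Gd⁴/(8D³N_a) = (76.1×10³)(4.1⁴)/(8·48.0³·16) = 1.5191 N/mm = 1519.1 N/m
Wire length L = πDN_a = π·48.0·16 = 2412.7 mm
m = ρ·(πd²/4)·L = 7850 × 13.203×10⁻⁶ m² × 2.4127 m = 0.25006 kg
f_n = ½√(k/m) = 0.5·√(1519.1/0.25006) = 0.5·√(6075) = 38.971 Hz

39.0 Hz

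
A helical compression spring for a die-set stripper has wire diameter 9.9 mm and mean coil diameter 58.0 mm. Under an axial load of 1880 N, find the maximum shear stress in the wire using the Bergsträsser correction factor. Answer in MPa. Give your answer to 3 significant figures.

Spring index C = D/d = 58.0/9.9 = 5.8586
K_B = (4C+2)/(4C−3) = 25.434/20.434 = 1.2447
τ₀ = 8FD/(πd³) = 8·1880·58.0/(π·9.9³) = 872320/3048.3 = 286.17 MPa
τ_max = K·τ₀ = 1.2447 × 286.17 = 356.19 MPa

356 MPa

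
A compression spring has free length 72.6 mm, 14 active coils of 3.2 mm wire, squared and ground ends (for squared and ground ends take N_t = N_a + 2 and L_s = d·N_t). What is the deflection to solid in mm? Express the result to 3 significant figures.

21.4 mm

N_t = 16; L_s = 3.2·16 = 51.2 mm
δ_solid = L₀ − L_s = 72.6 − 51.2 = 21.4 mm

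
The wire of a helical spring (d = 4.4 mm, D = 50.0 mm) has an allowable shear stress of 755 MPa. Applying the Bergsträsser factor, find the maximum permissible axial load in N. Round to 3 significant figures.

452 N

C = D/d = 50.0/4.4 = 11.3636
K_B = (4C+2)/(4C−3) = 47.455/42.455 = 1.1178
τ_max = K·8FD/(πd³) → F_max = τ_allow·πd³/(8DK)
F_max = 755·π·4.4³/(8·50.0·1.1178) = 2.0205e+05/447.11 = 451.9 N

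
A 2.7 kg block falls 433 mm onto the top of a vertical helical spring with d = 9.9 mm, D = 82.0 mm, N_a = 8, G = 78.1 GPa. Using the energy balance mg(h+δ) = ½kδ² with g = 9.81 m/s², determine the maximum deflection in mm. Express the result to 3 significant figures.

k = Gd⁴/(8D³N_a) = (78.1×10³)(9.9⁴)/(8·82.0³·8) = 21.26 N/mm
W = mg = 2.7 × 9.81 = 26.487 N
½kδ² − Wδ − Wh = 0 → δ = (W + √(W² + 2kWh))/k
δ = (26.487 + √(701.56 + 487664))/21.26 = (26.487 + 698.83)/21.26 = 34.116 mm

34.1 mm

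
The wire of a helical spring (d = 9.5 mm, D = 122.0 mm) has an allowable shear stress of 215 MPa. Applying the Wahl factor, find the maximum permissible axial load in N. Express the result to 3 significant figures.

534 N

C = D/d = 122.0/9.5 = 12.8421
K_W = (4C−1)/(4C−4) + 0.615/C = 50.368/47.368 + 0.0479 = 1.1112
τ_max = K·8FD/(πd³) → F_max = τ_allow·πd³/(8DK)
F_max = 215·π·9.5³/(8·122.0·1.1112) = 5.7911e+05/1084.6 = 533.96 N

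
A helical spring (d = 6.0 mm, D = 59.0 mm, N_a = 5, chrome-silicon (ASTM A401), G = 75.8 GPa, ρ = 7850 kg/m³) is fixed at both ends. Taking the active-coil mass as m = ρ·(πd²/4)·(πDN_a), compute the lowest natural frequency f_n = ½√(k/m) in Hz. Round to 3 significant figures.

k = Gd⁴/(8D³N_a) = (75.8×10³)(6.0⁴)/(8·59.0³·5) = 11.958 N/mm = 11958 N/m
Wire length L = πDN_a = π·59.0·5 = 926.77 mm
m = ρ·(πd²/4)·L = 7850 × 28.274×10⁻⁶ m² × 0.92677 m = 0.2057 kg
f_n = ½√(k/m) = 0.5·√(11958/0.2057) = 0.5·√(58133) = 120.55 Hz

121 Hz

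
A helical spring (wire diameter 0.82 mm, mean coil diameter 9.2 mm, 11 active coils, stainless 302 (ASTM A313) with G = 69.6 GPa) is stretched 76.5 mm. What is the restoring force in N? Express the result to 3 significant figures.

k = Gd⁴/(8D³N_a) = (69.6×10³)(0.82⁴)/(8·9.2³·11) = 0.45922 N/mm
F = k·δ = 0.45922 × 76.5 = 35.13 N

35.1 N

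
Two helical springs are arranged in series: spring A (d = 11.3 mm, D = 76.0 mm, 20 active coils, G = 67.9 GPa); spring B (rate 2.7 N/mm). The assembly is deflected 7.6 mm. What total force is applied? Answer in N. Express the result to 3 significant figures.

17.5 N

k_A = Gd⁴/(8D³N_a) = (67.9×10³)(11.3⁴)/(8·76.0³·20) = 15.762 N/mm
Series: 1/k_eq = 1/15.762 + 1/2.7 = 0.43381; k_eq = 2.3051 N/mm
F = k_eq·δ = 2.3051·7.6 = 17.519 N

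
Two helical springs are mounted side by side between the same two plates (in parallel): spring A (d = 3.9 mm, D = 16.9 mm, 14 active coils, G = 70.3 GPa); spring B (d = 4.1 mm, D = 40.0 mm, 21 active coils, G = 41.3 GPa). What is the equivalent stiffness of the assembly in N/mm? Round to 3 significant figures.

k_A = Gd⁴/(8D³N_a) = (70.3×10³)(3.9⁴)/(8·16.9³·14) = 30.084 N/mm
k_B = Gd⁴/(8D³N_a) = (41.3×10³)(4.1⁴)/(8·40.0³·21) = 1.0854 N/mm
Parallel: k_eq = 30.084 + 1.0854 = 31.169 N/mm

31.2 N/mm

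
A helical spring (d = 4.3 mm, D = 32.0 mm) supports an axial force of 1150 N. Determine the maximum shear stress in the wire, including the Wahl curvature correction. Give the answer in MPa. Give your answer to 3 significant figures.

Spring index C = D/d = 32.0/4.3 = 7.4419
K_W = (4C−1)/(4C−4) + 0.615/C = 28.767/25.767 + 0.0826 = 1.1991
τ₀ = 8FD/(πd³) = 8·1150·32.0/(π·4.3³) = 294400/249.78 = 1178.6 MPa
τ_max = K·τ₀ = 1.1991 × 1178.6 = 1413.3 MPa

1410 MPa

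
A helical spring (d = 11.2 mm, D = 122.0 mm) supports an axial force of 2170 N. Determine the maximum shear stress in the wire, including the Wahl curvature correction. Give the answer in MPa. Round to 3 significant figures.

543 MPa

Spring index C = D/d = 122.0/11.2 = 10.8929
K_W = (4C−1)/(4C−4) + 0.615/C = 42.571/39.571 + 0.0565 = 1.1323
τ₀ = 8FD/(πd³) = 8·2170·122.0/(π·11.2³) = 2.11792e+06/4413.7 = 479.85 MPa
τ_max = K·τ₀ = 1.1323 × 479.85 = 543.32 MPa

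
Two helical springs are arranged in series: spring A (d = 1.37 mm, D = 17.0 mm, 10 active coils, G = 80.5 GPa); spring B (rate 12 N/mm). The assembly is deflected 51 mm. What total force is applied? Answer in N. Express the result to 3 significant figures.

k_A = Gd⁴/(8D³N_a) = (80.5×10³)(1.37⁴)/(8·17.0³·10) = 0.72151 N/mm
Series: 1/k_eq = 1/0.72151 + 1/12 = 1.4693; k_eq = 0.68059 N/mm
F = k_eq·δ = 0.68059·51 = 34.71 N

34.7 N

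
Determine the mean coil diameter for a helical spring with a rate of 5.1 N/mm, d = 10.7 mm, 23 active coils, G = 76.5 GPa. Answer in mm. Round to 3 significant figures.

102 mm

D = (Gd⁴/(8N_a·k))^(1/3) = (76.5×10³·10.7⁴/(8·23·5.1))^(1/3)
  = (1.06858e+06)^(1/3) = 102.2358 mm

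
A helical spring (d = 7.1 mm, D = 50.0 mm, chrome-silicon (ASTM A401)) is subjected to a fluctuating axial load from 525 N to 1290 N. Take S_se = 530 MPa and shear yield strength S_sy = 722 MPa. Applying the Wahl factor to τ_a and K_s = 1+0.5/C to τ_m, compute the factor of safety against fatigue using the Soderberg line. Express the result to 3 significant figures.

C = D/d = 50.0/7.1 = 7.0423; K_W = (4C−1)/(4C−4)+0.615/C = 1.2115; K_s = 1+0.5/C = 1.0710
F_a = (F_max−F_min)/2 = 382.5 N; F_m = (F_max+F_min)/2 = 907.5 N
τ_a = K_W·8F_aD/(πd³) = 1.2115 × 136.07 = 164.84 MPa
τ_m = K_s·8F_mD/(πd³) = 1.0710 × 322.84 = 345.76 MPa
Soderberg: 1/n_f = τ_a/S_se + τ_m/S_sy = 164.84/530 + 345.76/722 = 0.31103 + 0.47889 = 0.78992
n_f = 1/0.78992 = 1.266

1.27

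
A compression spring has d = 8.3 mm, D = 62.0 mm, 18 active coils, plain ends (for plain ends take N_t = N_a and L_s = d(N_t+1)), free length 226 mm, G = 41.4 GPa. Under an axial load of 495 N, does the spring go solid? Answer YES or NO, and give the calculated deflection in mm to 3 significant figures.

YES, δ = 86.5 mm

k = Gd⁴/(8D³N_a) = (41.4×10³)(8.3⁴)/(8·62.0³·18) = 5.725 N/mm
N_t = 18; L_s = 8.3·19 = 157.7 mm; δ_solid = L₀ − L_s = 226 − 157.7 = 68.3 mm
δ = F/k = 495/5.725 = 86.463 mm
δ ≥ δ_solid → spring goes solid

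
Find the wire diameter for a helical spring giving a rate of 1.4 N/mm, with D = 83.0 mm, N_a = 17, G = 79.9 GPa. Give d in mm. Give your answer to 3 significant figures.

6.08 mm

d = (8D³N_a·k / G)^(1/4) = (8·83.0³·17·1.4 / (79.9×10³))^0.25
  = (1362.6)^0.25 = 6.0756 mm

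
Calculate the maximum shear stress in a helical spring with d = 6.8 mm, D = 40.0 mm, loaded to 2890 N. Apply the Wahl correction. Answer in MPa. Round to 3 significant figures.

1180 MPa

Spring index C = D/d = 40.0/6.8 = 5.8824
K_W = (4C−1)/(4C−4) + 0.615/C = 22.529/19.529 + 0.1045 = 1.2582
τ₀ = 8FD/(πd³) = 8·2890·40.0/(π·6.8³) = 924800/987.82 = 936.21 MPa
τ_max = K·τ₀ = 1.2582 × 936.21 = 1177.9 MPa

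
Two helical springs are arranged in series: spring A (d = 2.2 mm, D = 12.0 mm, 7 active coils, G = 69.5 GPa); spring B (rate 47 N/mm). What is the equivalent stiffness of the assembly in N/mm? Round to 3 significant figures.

12.4 N/mm

k_A = Gd⁴/(8D³N_a) = (69.5×10³)(2.2⁴)/(8·12.0³·7) = 16.825 N/mm
Series: 1/k_eq = 1/16.825 + 1/47 = 0.080714; k_eq = 12.389 N/mm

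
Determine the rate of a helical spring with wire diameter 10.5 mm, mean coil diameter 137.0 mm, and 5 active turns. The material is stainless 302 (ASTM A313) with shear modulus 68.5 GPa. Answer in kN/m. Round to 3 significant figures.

8.10 kN/m

k = Gd⁴/(8D³N_a) = (68.5×10³ × 10.5⁴) / (8 × 137.0³ × 5)
  = 8.32622e+08 / 1.02854e+08 = 8.0952 N/mm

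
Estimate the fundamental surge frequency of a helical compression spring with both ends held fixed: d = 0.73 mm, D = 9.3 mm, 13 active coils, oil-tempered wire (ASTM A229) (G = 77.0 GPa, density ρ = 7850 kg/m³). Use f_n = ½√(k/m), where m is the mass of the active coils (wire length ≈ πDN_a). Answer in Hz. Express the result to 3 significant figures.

229 Hz

k = Gd⁴/(8D³N_a) = (77.0×10³)(0.73⁴)/(8·9.3³·13) = 0.2614 N/mm = 261.4 N/m
Wire length L = πDN_a = π·9.3·13 = 379.82 mm
m = ρ·(πd²/4)·L = 7850 × 0.41854×10⁻⁶ m² × 0.37982 m = 0.0012479 kg
f_n = ½√(k/m) = 0.5·√(261.4/0.0012479) = 0.5·√(2.0947e+05) = 228.84 Hz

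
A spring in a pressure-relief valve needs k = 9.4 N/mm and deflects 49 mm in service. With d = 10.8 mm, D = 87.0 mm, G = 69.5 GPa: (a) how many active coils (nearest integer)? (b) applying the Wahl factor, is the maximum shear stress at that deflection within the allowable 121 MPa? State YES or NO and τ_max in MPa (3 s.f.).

(a) 19 coils; (b) YES, τ_max = 96.3 MPa

N_a = Gd⁴/(8D³k) = (69.5×10³)(10.8⁴)/(8·87.0³·9.4) = 19.09 → N_a = 19
Actual rate k = Gd⁴/(8D³·19) = 9.4467 N/mm
Working load F = kδ = 9.4467·49 = 462.89 N
C = 87.0/10.8 = 8.0556; K_W = (4C−1)/(4C−4)+0.615/C = 1.1826
τ_max = K_W·8FD/(πd³) = 1.1826·81.407 = 96.276 MPa
τ_max ≤ 121 MPa → acceptable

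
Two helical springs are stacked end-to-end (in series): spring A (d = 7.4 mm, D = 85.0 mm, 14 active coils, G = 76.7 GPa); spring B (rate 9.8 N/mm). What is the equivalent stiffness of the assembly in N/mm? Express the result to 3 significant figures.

k_A = Gd⁴/(8D³N_a) = (76.7×10³)(7.4⁴)/(8·85.0³·14) = 3.3439 N/mm
Series: 1/k_eq = 1/3.3439 + 1/9.8 = 0.4011; k_eq = 2.4932 N/mm

2.49 N/mm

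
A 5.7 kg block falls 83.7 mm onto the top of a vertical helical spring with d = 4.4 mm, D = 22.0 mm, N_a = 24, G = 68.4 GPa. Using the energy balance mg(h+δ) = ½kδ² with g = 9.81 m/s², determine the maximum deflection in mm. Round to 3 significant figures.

k = Gd⁴/(8D³N_a) = (68.4×10³)(4.4⁴)/(8·22.0³·24) = 12.54 N/mm
W = mg = 5.7 × 9.81 = 55.917 N
½kδ² − Wδ − Wh = 0 → δ = (W + √(W² + 2kWh))/k
δ = (55.917 + √(3126.7 + 117381))/12.54 = (55.917 + 347.14)/12.54 = 32.142 mm

32.1 mm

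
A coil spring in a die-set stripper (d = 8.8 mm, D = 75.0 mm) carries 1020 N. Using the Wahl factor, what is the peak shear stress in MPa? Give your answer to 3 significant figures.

335 MPa

Spring index C = D/d = 75.0/8.8 = 8.5227
K_W = (4C−1)/(4C−4) + 0.615/C = 33.091/30.091 + 0.0722 = 1.1719
τ₀ = 8FD/(πd³) = 8·1020·75.0/(π·8.8³) = 612000/2140.9 = 285.86 MPa
τ_max = K·τ₀ = 1.1719 × 285.86 = 334.99 MPa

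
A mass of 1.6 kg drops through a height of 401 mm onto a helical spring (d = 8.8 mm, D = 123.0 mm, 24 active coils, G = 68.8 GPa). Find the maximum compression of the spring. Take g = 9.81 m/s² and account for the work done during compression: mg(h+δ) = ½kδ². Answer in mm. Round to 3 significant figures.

k = Gd⁴/(8D³N_a) = (68.8×10³)(8.8⁴)/(8·123.0³·24) = 1.1548 N/mm
W = mg = 1.6 × 9.81 = 15.696 N
½kδ² − Wδ − Wh = 0 → δ = (W + √(W² + 2kWh))/k
δ = (15.696 + √(246.36 + 14536.7))/1.1548 = (15.696 + 121.59)/1.1548 = 118.88 mm

119 mm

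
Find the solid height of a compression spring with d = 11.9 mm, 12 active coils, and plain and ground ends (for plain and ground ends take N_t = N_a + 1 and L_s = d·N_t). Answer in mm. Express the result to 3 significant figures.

plain and ground ends: N_t = N_a + 1 = 12 + 1 = 13
L_s = d·N_t = 11.9 × 13 = 154.7 mm

155 mm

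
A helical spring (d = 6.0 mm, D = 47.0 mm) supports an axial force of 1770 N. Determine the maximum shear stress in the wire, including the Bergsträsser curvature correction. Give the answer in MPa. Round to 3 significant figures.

1150 MPa

Spring index C = D/d = 47.0/6.0 = 7.8333
K_B = (4C+2)/(4C−3) = 33.333/28.333 = 1.1765
τ₀ = 8FD/(πd³) = 8·1770·47.0/(π·6.0³) = 665520/678.58 = 980.75 MPa
τ_max = K·τ₀ = 1.1765 × 980.75 = 1153.8 MPa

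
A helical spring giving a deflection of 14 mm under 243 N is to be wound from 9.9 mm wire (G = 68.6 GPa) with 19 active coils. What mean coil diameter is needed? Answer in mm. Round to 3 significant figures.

63.0 mm

Required rate k = F/δ = 243/14 = 17.357 N/mm
D = (Gd⁴/(8N_a·k))^(1/3) = (68.6×10³·9.9⁴/(8·19·17.357))^(1/3)
  = (249772)^(1/3) = 62.9769 mm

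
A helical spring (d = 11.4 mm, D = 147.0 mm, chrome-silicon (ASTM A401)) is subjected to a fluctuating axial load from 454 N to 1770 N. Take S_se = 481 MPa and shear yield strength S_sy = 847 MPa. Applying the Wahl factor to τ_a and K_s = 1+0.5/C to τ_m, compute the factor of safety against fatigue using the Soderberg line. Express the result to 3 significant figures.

1.37

C = D/d = 147.0/11.4 = 12.8947; K_W = (4C−1)/(4C−4)+0.615/C = 1.1107; K_s = 1+0.5/C = 1.0388
F_a = (F_max−F_min)/2 = 658 N; F_m = (F_max+F_min)/2 = 1112 N
τ_a = K_W·8F_aD/(πd³) = 1.1107 × 166.25 = 184.66 MPa
τ_m = K_s·8F_mD/(πd³) = 1.0388 × 280.96 = 291.86 MPa
Soderberg: 1/n_f = τ_a/S_se + τ_m/S_sy = 184.66/481 + 291.86/847 = 0.38392 + 0.34458 = 0.7285
n_f = 1/0.7285 = 1.373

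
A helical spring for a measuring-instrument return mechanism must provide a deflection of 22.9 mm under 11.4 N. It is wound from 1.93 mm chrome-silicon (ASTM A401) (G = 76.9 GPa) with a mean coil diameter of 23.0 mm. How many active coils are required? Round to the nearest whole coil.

22

Required rate k = F/δ = 11.4/22.9 = 0.49782 N/mm
N_a = Gd⁴/(8D³k) = (76.9×10³ × 1.93⁴)/(8 × 23.0³ × 0.49782)
    = 1.06698e+06 / 48455.5 = 22.02 → 22 coils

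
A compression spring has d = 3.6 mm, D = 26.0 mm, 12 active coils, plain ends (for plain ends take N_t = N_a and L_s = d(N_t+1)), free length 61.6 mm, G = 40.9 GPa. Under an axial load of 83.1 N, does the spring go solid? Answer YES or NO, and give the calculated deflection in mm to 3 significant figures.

k = Gd⁴/(8D³N_a) = (40.9×10³)(3.6⁴)/(8·26.0³·12) = 4.0714 N/mm
N_t = 12; L_s = 3.6·13 = 46.8 mm; δ_solid = L₀ − L_s = 61.6 − 46.8 = 14.8 mm
δ = F/k = 83.1/4.0714 = 20.411 mm
δ ≥ δ_solid → spring goes solid

YES, δ = 20.4 mm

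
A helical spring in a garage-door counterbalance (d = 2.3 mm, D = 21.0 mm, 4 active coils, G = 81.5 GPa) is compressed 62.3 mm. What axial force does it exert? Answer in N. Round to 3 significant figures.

k = Gd⁴/(8D³N_a) = (81.5×10³)(2.3⁴)/(8·21.0³·4) = 7.6959 N/mm
F = k·δ = 7.6959 × 62.3 = 479.46 N

479 N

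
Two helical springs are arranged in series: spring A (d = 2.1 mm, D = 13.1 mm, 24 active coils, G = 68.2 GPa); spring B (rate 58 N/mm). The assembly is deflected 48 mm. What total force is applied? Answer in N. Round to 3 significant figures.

140 N

k_A = Gd⁴/(8D³N_a) = (68.2×10³)(2.1⁴)/(8·13.1³·24) = 3.0729 N/mm
Series: 1/k_eq = 1/3.0729 + 1/58 = 0.34267; k_eq = 2.9183 N/mm
F = k_eq·δ = 2.9183·48 = 140.08 N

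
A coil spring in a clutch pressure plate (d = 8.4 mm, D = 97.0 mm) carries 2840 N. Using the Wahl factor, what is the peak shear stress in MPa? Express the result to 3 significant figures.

Spring index C = D/d = 97.0/8.4 = 11.5476
K_W = (4C−1)/(4C−4) + 0.615/C = 45.190/42.190 + 0.0533 = 1.1244
τ₀ = 8FD/(πd³) = 8·2840·97.0/(π·8.4³) = 2.20384e+06/1862 = 1183.6 MPa
τ_max = K·τ₀ = 1.1244 × 1183.6 = 1330.8 MPa

1330 MPa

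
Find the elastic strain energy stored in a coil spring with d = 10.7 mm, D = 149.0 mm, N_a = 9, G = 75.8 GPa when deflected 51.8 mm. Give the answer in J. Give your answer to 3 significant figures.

k = Gd⁴/(8D³N_a) = (75.8×10³)(10.7⁴)/(8·149.0³·9) = 4.1717 N/mm
U = ½kδ² = 0.5 × 4.1717 × 51.8² = 5596.8 N·mm = 5.5968 J

5.60 J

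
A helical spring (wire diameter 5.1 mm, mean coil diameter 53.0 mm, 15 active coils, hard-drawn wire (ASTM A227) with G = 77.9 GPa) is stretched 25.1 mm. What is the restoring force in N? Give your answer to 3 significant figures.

k = Gd⁴/(8D³N_a) = (77.9×10³)(5.1⁴)/(8·53.0³·15) = 2.9499 N/mm
F = k·δ = 2.9499 × 25.1 = 74.043 N

74.0 N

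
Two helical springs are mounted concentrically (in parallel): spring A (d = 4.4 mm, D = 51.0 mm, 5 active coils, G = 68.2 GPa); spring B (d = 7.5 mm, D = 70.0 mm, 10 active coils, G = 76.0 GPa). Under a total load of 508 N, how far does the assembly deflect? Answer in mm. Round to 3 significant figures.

37.4 mm

k_A = Gd⁴/(8D³N_a) = (68.2×10³)(4.4⁴)/(8·51.0³·5) = 4.8175 N/mm
k_B = Gd⁴/(8D³N_a) = (76.0×10³)(7.5⁴)/(8·70.0³·10) = 8.7634 N/mm
Parallel: k_eq = 4.8175 + 8.7634 = 13.581 N/mm
δ = F/k_eq = 508/13.581 = 37.405 mm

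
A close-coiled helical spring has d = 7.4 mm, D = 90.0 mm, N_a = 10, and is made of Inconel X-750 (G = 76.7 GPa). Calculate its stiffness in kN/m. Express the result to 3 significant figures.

3.94 kN/m

k = Gd⁴/(8D³N_a) = (76.7×10³ × 7.4⁴) / (8 × 90.0³ × 10)
  = 2.29997e+08 / 5.832e+07 = 3.9437 N/mm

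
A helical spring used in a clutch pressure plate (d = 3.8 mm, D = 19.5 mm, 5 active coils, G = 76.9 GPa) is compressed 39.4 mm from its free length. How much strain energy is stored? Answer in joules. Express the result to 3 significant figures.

k = Gd⁴/(8D³N_a) = (76.9×10³)(3.8⁴)/(8·19.5³·5) = 54.063 N/mm
U = ½kδ² = 0.5 × 54.063 × 39.4² = 41962 N·mm = 41.962 J

42.0 J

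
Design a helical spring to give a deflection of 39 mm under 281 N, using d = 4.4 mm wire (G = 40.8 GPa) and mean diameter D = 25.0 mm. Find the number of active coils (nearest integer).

Required rate k = F/δ = 281/39 = 7.2051 N/mm
N_a = Gd⁴/(8D³k) = (40.8×10³ × 4.4⁴)/(8 × 25.0³ × 7.2051)
    = 1.52922e+07 / 900641 = 16.98 → 17 coils

17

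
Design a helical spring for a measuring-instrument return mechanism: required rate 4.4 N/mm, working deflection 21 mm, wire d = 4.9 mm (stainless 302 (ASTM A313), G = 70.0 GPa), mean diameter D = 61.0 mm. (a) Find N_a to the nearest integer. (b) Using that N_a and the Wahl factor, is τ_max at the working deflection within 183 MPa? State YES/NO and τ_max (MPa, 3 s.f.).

N_a = Gd⁴/(8D³k) = (70.0×10³)(4.9⁴)/(8·61.0³·4.4) = 5.051 → N_a = 5
Actual rate k = Gd⁴/(8D³·5) = 4.4446 N/mm
Working load F = kδ = 4.4446·21 = 93.337 N
C = 61.0/4.9 = 12.4490; K_W = (4C−1)/(4C−4)+0.615/C = 1.1149
τ_max = K_W·8FD/(πd³) = 1.1149·123.23 = 137.4 MPa
τ_max ≤ 183 MPa → acceptable

(a) 5 coils; (b) YES, τ_max = 137 MPa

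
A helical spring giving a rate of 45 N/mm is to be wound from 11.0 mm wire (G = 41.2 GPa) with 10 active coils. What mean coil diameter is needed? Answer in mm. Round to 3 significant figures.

D = (Gd⁴/(8N_a·k))^(1/3) = (41.2×10³·11.0⁴/(8·10·45))^(1/3)
  = (167558)^(1/3) = 55.1301 mm

55.1 mm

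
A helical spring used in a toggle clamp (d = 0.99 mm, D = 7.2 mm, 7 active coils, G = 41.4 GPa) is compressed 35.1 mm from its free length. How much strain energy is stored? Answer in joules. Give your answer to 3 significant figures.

k = Gd⁴/(8D³N_a) = (41.4×10³)(0.99⁴)/(8·7.2³·7) = 1.9026 N/mm
U = ½kδ² = 0.5 × 1.9026 × 35.1² = 1172 N·mm = 1.172 J

1.17 J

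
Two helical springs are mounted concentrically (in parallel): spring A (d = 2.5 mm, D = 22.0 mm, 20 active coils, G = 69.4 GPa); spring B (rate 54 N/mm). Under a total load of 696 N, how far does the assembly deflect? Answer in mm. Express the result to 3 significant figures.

12.5 mm

k_A = Gd⁴/(8D³N_a) = (69.4×10³)(2.5⁴)/(8·22.0³·20) = 1.5912 N/mm
Parallel: k_eq = 1.5912 + 54 = 55.591 N/mm
δ = F/k_eq = 696/55.591 = 12.52 mm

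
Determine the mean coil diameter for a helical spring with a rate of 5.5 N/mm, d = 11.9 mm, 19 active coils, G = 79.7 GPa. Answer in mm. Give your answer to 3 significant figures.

124 mm

D = (Gd⁴/(8N_a·k))^(1/3) = (79.7×10³·11.9⁴/(8·19·5.5))^(1/3)
  = (1.91179e+06)^(1/3) = 124.1119 mm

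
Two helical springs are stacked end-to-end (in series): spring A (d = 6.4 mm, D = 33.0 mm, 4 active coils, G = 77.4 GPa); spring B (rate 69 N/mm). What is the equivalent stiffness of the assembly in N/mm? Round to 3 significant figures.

42.8 N/mm

k_A = Gd⁴/(8D³N_a) = (77.4×10³)(6.4⁴)/(8·33.0³·4) = 112.92 N/mm
Series: 1/k_eq = 1/112.92 + 1/69 = 0.023349; k_eq = 42.829 N/mm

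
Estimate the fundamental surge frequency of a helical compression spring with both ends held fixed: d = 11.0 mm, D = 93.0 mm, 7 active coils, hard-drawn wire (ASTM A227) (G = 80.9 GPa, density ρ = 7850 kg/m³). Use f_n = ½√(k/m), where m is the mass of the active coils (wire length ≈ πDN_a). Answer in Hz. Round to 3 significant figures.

65.6 Hz

k = Gd⁴/(8D³N_a) = (80.9×10³)(11.0⁴)/(8·93.0³·7) = 26.296 N/mm = 26296 N/m
Wire length L = πDN_a = π·93.0·7 = 2045.2 mm
m = ρ·(πd²/4)·L = 7850 × 95.033×10⁻⁶ m² × 2.0452 m = 1.5257 kg
f_n = ½√(k/m) = 0.5·√(26296/1.5257) = 0.5·√(17235) = 65.641 Hz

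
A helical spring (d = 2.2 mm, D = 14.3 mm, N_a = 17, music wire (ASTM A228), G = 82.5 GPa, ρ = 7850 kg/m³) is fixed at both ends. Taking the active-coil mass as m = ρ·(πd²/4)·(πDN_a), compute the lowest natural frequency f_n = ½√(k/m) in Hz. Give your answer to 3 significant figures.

k = Gd⁴/(8D³N_a) = (82.5×10³)(2.2⁴)/(8·14.3³·17) = 4.8596 N/mm = 4859.6 N/m
Wire length L = πDN_a = π·14.3·17 = 763.72 mm
m = ρ·(πd²/4)·L = 7850 × 3.8013×10⁻⁶ m² × 0.76372 m = 0.02279 kg
f_n = ½√(k/m) = 0.5·√(4859.6/0.02279) = 0.5·√(2.1323e+05) = 230.89 Hz

231 Hz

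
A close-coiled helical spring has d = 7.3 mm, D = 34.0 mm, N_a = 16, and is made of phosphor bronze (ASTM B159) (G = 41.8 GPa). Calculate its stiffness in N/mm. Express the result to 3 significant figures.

23.6 N/mm

k = Gd⁴/(8D³N_a) = (41.8×10³ × 7.3⁴) / (8 × 34.0³ × 16)
  = 1.18705e+08 / 5.03091e+06 = 23.595 N/mm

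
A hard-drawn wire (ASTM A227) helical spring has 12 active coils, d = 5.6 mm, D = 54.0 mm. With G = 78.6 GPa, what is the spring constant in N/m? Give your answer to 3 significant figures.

k = Gd⁴/(8D³N_a) = (78.6×10³ × 5.6⁴) / (8 × 54.0³ × 12)
  = 7.72991e+07 / 1.51165e+07 = 5.1135 N/mm = 5113.5 N/m

5110 N/m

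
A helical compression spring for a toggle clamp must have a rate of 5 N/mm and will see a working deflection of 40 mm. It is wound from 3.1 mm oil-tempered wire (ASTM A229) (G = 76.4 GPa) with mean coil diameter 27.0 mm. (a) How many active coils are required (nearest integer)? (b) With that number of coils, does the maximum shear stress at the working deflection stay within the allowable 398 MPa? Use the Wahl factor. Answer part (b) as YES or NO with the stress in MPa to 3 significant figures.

N_a = Gd⁴/(8D³k) = (76.4×10³)(3.1⁴)/(8·27.0³·5) = 8.962 → N_a = 9
Actual rate k = Gd⁴/(8D³·9) = 4.9787 N/mm
Working load F = kδ = 4.9787·40 = 199.15 N
C = 27.0/3.1 = 8.7097; K_W = (4C−1)/(4C−4)+0.615/C = 1.1679
τ_max = K_W·8FD/(πd³) = 1.1679·459.62 = 536.78 MPa
τ_max > 398 MPa → exceeds allowable

(a) 9 coils; (b) NO, τ_max = 537 MPa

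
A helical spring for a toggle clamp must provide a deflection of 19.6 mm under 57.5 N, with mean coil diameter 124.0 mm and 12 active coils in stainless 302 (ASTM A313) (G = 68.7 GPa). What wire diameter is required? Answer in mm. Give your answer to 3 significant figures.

Required rate k = F/δ = 57.5/19.6 = 2.9337 N/mm
d = (8D³N_a·k / G)^(1/4) = (8·124.0³·12·2.9337 / (68.7×10³))^0.25
  = (7816.1)^0.25 = 9.4026 mm

9.40 mm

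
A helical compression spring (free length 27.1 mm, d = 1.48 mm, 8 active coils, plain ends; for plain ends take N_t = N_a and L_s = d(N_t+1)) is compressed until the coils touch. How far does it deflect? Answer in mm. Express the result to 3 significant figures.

13.8 mm

N_t = 8; L_s = 1.48·9 = 13.32 mm
δ_solid = L₀ − L_s = 27.1 − 13.32 = 13.78 mm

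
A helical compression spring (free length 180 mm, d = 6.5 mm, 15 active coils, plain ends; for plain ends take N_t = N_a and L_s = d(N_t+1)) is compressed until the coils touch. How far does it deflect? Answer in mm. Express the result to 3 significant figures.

76.0 mm

N_t = 15; L_s = 6.5·16 = 104 mm
δ_solid = L₀ − L_s = 180 − 104 = 76 mm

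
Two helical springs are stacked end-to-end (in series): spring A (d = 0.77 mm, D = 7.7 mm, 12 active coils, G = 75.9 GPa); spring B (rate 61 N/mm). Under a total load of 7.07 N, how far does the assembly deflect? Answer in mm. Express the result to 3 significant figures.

k_A = Gd⁴/(8D³N_a) = (75.9×10³)(0.77⁴)/(8·7.7³·12) = 0.60878 N/mm
Series: 1/k_eq = 1/0.60878 + 1/61 = 1.659; k_eq = 0.60277 N/mm
δ = F/k_eq = 7.07/0.60277 = 11.729 mm

11.7 mm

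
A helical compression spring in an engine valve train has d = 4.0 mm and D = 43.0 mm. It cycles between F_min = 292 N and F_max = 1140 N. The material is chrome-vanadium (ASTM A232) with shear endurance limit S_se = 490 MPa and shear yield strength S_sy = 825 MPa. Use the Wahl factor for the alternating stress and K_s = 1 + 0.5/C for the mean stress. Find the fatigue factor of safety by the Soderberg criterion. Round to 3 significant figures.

C = D/d = 43.0/4.0 = 10.7500; K_W = (4C−1)/(4C−4)+0.615/C = 1.1341; K_s = 1+0.5/C = 1.0465
F_a = (F_max−F_min)/2 = 424 N; F_m = (F_max+F_min)/2 = 716 N
τ_a = K_W·8F_aD/(πd³) = 1.1341 × 725.43 = 822.73 MPa
τ_m = K_s·8F_mD/(πd³) = 1.0465 × 1225 = 1282 MPa
Soderberg: 1/n_f = τ_a/S_se + τ_m/S_sy = 822.73/490 + 1282/825 = 1.67904 + 1.55393 = 3.233
n_f = 1/3.233 = 0.3093

0.309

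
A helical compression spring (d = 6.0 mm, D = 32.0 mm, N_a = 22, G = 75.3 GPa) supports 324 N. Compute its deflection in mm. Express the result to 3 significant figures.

k = Gd⁴/(8D³N_a) = (75.3×10³)(6.0⁴)/(8·32.0³·22) = 16.921 N/mm
δ = F/k = 324 / 16.921 = 19.147 mm

19.1 mm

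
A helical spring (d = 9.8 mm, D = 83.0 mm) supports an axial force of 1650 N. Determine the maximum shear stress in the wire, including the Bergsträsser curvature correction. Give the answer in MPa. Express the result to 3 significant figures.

Spring index C = D/d = 83.0/9.8 = 8.4694
K_B = (4C+2)/(4C−3) = 35.878/30.878 = 1.1619
τ₀ = 8FD/(πd³) = 8·1650·83.0/(π·9.8³) = 1.0956e+06/2956.8 = 370.53 MPa
τ_max = K·τ₀ = 1.1619 × 370.53 = 430.53 MPa

431 MPa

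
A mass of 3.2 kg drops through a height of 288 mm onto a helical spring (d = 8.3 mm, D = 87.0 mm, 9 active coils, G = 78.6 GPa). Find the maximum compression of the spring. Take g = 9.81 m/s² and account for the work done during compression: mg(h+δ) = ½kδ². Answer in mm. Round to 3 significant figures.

k = Gd⁴/(8D³N_a) = (78.6×10³)(8.3⁴)/(8·87.0³·9) = 7.8676 N/mm
W = mg = 3.2 × 9.81 = 31.392 N
½kδ² − Wδ − Wh = 0 → δ = (W + √(W² + 2kWh))/k
δ = (31.392 + √(985.46 + 142261))/7.8676 = (31.392 + 378.48)/7.8676 = 52.096 mm

52.1 mm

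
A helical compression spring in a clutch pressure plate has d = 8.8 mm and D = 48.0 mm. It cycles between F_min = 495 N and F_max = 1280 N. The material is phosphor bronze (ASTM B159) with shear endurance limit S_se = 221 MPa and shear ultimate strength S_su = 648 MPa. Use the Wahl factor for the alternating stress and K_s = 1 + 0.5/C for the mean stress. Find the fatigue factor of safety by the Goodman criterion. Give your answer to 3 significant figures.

1.48

C = D/d = 48.0/8.8 = 5.4545; K_W = (4C−1)/(4C−4)+0.615/C = 1.2811; K_s = 1+0.5/C = 1.0917
F_a = (F_max−F_min)/2 = 392.5 N; F_m = (F_max+F_min)/2 = 887.5 N
τ_a = K_W·8F_aD/(πd³) = 1.2811 × 70.4 = 90.191 MPa
τ_m = K_s·8F_mD/(πd³) = 1.0917 × 159.18 = 173.78 MPa
Goodman: 1/n_f = τ_a/S_se + τ_m/S_su = 90.191/221 + 173.78/648 = 0.40810 + 0.26817 = 0.67628
n_f = 1/0.67628 = 1.479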